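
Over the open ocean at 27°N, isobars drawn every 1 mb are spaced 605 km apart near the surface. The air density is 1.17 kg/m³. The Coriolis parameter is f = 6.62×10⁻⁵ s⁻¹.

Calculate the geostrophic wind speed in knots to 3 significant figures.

4.15 knots

Pressure gradient: |∂P/∂n| = 100 Pa / 605000 m = 1.65×10⁻⁴ Pa/m
Geostrophic balance (pressure-gradient force = Coriolis force):
V_g = (1/(fρ)) |∂P/∂n| = 1.65×10⁻⁴ / (6.62×10⁻⁵ × 1.17) = 2.13 m/s
Converting: 2.13 m/s × 1.944 = 4.15 knots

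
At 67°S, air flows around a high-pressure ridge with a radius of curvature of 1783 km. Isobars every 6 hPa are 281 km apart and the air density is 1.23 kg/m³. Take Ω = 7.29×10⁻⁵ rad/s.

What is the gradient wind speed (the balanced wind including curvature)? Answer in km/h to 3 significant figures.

Coriolis parameter at 67°S:
f = 2Ω sin φ = 2 × 7.29×10⁻⁵ × sin 67° = 1.34×10⁻⁴ s⁻¹
Pressure gradient: |∂P/∂n| = 600 Pa / 281000 m = 2.14×10⁻³ Pa/m
Geostrophic speed: V_g = |∂P/∂n|/(fρ) = 2.14×10⁻³/(1.34×10⁻⁴ × 1.23) = 12.9 m/s
Around a high, pressure-gradient force acts outward with centrifugal, so Coriolis balances both:
fV = (1/ρ)|∂P/∂n| + V²/R  →  V² − fR·V + fR·V_g = 0
With fR = 1.34×10⁻⁴ × 1783×10³ m = 239 m/s:
V = [fR − √((fR)² − 4 fR V_g)]/2 = [239 − √(239² − 4×239×12.9)]/2 = 13.7 m/s
Supergeostrophic (V > V_g = 12.9 m/s), as expected around a high.
Converting: 13.7 m/s × 3.6 = 49.4 km/h

49.4 km/h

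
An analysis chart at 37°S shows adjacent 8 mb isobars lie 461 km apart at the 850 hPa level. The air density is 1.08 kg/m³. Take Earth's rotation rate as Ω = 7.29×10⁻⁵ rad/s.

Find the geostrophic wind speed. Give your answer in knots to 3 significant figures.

Coriolis parameter at 37°S:
f = 2Ω sin φ = 2 × 7.29×10⁻⁵ × sin 37° = 8.77×10⁻⁵ s⁻¹
Pressure gradient: |∂P/∂n| = 800 Pa / 461000 m = 1.74×10⁻³ Pa/m
Geostrophic balance (pressure-gradient force = Coriolis force):
V_g = (1/(fρ)) |∂P/∂n| = 1.74×10⁻³ / (8.77×10⁻⁵ × 1.08) = 18.3 m/s
Converting: 18.3 m/s × 1.944 = 35.6 knots

35.6 knots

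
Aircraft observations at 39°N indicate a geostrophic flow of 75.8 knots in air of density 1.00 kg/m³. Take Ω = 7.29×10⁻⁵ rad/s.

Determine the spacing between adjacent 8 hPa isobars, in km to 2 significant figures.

Coriolis parameter at 39°N:
f = 2Ω sin φ = 2 × 7.29×10⁻⁵ × sin 39° = 9.18×10⁻⁵ s⁻¹
Wind speed in SI: 75.8 knots = 39.0 m/s
Geostrophic balance rearranged: |∂P/∂n| = f ρ V_g
|∂P/∂n| = 9.18×10⁻⁵ × 1.00 × 39.0 = 3.58×10⁻³ Pa/m
Isobar spacing: Δn = ΔP/|∂P/∂n| = 800 Pa / 3.58×10⁻³ Pa/m = 223591 m ≈ 220 km

220 km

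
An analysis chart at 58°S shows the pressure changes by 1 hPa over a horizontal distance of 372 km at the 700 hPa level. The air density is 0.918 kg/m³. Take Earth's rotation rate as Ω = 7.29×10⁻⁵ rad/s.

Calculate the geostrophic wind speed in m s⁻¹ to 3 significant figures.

Coriolis parameter at 58°S:
f = 2Ω sin φ = 2 × 7.29×10⁻⁵ × sin 58° = 1.24×10⁻⁴ s⁻¹
Pressure gradient: |∂P/∂n| = 100 Pa / 372000 m = 2.69×10⁻⁴ Pa/m
Geostrophic balance (pressure-gradient force = Coriolis force):
V_g = (1/(fρ)) |∂P/∂n| = 2.69×10⁻⁴ / (1.24×10⁻⁴ × 0.918) = 2.37 m/s

2.37 m s⁻¹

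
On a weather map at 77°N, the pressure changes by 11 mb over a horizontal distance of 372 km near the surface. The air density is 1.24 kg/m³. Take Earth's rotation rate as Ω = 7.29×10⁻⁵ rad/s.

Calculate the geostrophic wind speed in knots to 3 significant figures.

32.6 knots

Coriolis parameter at 77°N:
f = 2Ω sin φ = 2 × 7.29×10⁻⁵ × sin 77° = 1.42×10⁻⁴ s⁻¹
Pressure gradient: |∂P/∂n| = 1100 Pa / 372000 m = 2.96×10⁻³ Pa/m
Geostrophic balance (pressure-gradient force = Coriolis force):
V_g = (1/(fρ)) |∂P/∂n| = 2.96×10⁻³ / (1.42×10⁻⁴ × 1.24) = 16.8 m/s
Converting: 16.8 m/s × 1.944 = 32.6 knots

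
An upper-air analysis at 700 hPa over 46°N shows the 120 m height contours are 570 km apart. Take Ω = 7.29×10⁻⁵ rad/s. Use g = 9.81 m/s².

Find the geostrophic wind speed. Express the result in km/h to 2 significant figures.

71 km/h

Coriolis parameter at 46°N:
f = 2Ω sin φ = 2 × 7.29×10⁻⁵ × sin 46° = 1.05×10⁻⁴ s⁻¹
Height gradient: |∂Z/∂n| = 120 m / 570000 m = 2.11×10⁻⁴
On a pressure surface, geostrophic balance gives V_g = (g/f)|∂Z/∂n|:
V_g = 9.81 × 2.11×10⁻⁴ / 1.05×10⁻⁴ = 19.7 m/s
Converting: 19.7 m/s × 3.6 = 71 km/h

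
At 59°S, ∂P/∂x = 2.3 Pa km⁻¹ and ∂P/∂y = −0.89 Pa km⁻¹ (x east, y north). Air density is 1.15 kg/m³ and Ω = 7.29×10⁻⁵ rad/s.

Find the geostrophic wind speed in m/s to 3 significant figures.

Coriolis parameter at 59°S:
f = 2Ω sin φ = 2 × 7.29×10⁻⁵ × sin 59° = 1.25×10⁻⁴ s⁻¹
In the Southern Hemisphere f is negative: f = −1.25×10⁻⁴ s⁻¹.
Component geostrophic relations (x east, y north):
u_g = −(1/(fρ)) ∂P/∂y,  v_g = (1/(fρ)) ∂P/∂x
u_g = −(−0.89×10⁻³)/(−1.25×10⁻⁴ × 1.15) = −6.19 m/s;  v_g = (2.3×10⁻³)/(−1.25×10⁻⁴ × 1.15) = −16.0 m/s
|V_g| = √(u_g² + v_g²) = 17.2 m/s

17.2 m/s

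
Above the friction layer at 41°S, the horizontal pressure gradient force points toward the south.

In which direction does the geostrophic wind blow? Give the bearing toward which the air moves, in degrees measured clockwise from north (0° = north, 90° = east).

The pressure-gradient force points toward the south (bearing 180°).
Geostrophic balance: in the Southern Hemisphere the Coriolis force deflects motion to the left, so the geostrophic wind blows 90° to the left of the pressure-gradient force (low pressure on the right).
Rotating 180° by 90° counterclockwise gives 090° — the wind blows toward the east.

090°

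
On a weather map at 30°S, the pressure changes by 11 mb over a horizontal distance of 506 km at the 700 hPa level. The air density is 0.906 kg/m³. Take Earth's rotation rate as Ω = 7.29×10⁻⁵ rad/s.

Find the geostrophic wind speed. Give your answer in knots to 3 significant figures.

Coriolis parameter at 30°S:
f = 2Ω sin φ = 2 × 7.29×10⁻⁵ × sin 30° = 7.29×10⁻⁵ s⁻¹
Pressure gradient: |∂P/∂n| = 1100 Pa / 506000 m = 2.17×10⁻³ Pa/m
Geostrophic balance (pressure-gradient force = Coriolis force):
V_g = (1/(fρ)) |∂P/∂n| = 2.17×10⁻³ / (7.29×10⁻⁵ × 0.906) = 32.9 m/s
Converting: 32.9 m/s × 1.944 = 64.0 knots

64.0 knots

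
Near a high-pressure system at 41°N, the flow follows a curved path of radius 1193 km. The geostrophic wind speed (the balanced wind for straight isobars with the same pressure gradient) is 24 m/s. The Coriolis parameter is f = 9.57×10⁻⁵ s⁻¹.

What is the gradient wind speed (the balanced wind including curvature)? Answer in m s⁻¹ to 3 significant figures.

34.3 m s⁻¹

Around a high, pressure-gradient force acts outward with centrifugal, so Coriolis balances both:
fV = (1/ρ)|∂P/∂n| + V²/R  →  V² − fR·V + fR·V_g = 0
With fR = 9.57×10⁻⁵ × 1193×10³ m = 114 m/s:
V = [fR − √((fR)² − 4 fR V_g)]/2 = [114 − √(114² − 4×114×24)]/2 = 34.3 m/s
Supergeostrophic (V > V_g = 24 m/s), as expected around a high.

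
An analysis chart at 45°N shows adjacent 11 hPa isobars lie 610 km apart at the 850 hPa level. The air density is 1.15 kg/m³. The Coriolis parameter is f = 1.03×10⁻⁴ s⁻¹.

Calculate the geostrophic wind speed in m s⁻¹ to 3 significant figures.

15.2 m s⁻¹

Pressure gradient: |∂P/∂n| = 1100 Pa / 610000 m = 1.80×10⁻³ Pa/m
Geostrophic balance (pressure-gradient force = Coriolis force):
V_g = (1/(fρ)) |∂P/∂n| = 1.80×10⁻³ / (1.03×10⁻⁴ × 1.15) = 15.2 m/s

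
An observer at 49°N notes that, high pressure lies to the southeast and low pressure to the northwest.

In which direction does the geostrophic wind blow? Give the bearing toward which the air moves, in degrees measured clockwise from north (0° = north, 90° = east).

045°

The pressure-gradient force points toward the northwest (bearing 315°).
Geostrophic balance: in the Northern Hemisphere the Coriolis force deflects motion to the right, so the geostrophic wind blows 90° to the right of the pressure-gradient force (low pressure on the left).
Rotating 315° by 90° clockwise gives 045° — the wind blows toward the northeast.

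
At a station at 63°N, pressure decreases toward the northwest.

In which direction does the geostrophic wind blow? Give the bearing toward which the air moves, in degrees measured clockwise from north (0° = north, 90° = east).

045°

The pressure-gradient force points toward the northwest (bearing 315°).
Geostrophic balance: in the Northern Hemisphere the Coriolis force deflects motion to the right, so the geostrophic wind blows 90° to the right of the pressure-gradient force (low pressure on the left).
Rotating 315° by 90° clockwise gives 045° — the wind blows toward the northeast.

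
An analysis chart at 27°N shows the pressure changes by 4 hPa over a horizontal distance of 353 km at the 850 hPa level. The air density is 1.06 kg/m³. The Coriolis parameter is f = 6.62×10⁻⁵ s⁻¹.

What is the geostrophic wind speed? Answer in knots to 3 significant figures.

31.4 knots

Pressure gradient: |∂P/∂n| = 400 Pa / 353000 m = 1.13×10⁻³ Pa/m
Geostrophic balance (pressure-gradient force = Coriolis force):
V_g = (1/(fρ)) |∂P/∂n| = 1.13×10⁻³ / (6.62×10⁻⁵ × 1.06) = 16.1 m/s
Converting: 16.1 m/s × 1.944 = 31.4 knots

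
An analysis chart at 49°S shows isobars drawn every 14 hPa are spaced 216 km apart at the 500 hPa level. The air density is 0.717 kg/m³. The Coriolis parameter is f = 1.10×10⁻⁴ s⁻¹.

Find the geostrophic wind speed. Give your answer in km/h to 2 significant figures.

300 km/h

Pressure gradient: |∂P/∂n| = 1400 Pa / 216000 m = 6.48×10⁻³ Pa/m
Geostrophic balance (pressure-gradient force = Coriolis force):
V_g = (1/(fρ)) |∂P/∂n| = 6.48×10⁻³ / (1.10×10⁻⁴ × 0.717) = 82.2 m/s
Converting: 82.2 m/s × 3.6 = 300 km/h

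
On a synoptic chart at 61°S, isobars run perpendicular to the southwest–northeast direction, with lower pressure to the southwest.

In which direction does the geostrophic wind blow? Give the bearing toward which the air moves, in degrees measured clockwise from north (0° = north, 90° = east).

135°

The pressure-gradient force points toward the southwest (bearing 225°).
Geostrophic balance: in the Southern Hemisphere the Coriolis force deflects motion to the left, so the geostrophic wind blows 90° to the left of the pressure-gradient force (low pressure on the right).
Rotating 225° by 90° counterclockwise gives 135° — the wind blows toward the southeast.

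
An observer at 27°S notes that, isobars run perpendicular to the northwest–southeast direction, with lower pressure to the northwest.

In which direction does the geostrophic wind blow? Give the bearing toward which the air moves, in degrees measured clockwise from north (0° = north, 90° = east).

The pressure-gradient force points toward the northwest (bearing 315°).
Geostrophic balance: in the Southern Hemisphere the Coriolis force deflects motion to the left, so the geostrophic wind blows 90° to the left of the pressure-gradient force (low pressure on the right).
Rotating 315° by 90° counterclockwise gives 225° — the wind blows toward the southwest.

225°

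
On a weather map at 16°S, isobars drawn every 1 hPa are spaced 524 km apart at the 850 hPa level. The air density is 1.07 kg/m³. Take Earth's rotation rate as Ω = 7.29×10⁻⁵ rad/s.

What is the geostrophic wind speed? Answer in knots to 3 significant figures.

Coriolis parameter at 16°S:
f = 2Ω sin φ = 2 × 7.29×10⁻⁵ × sin 16° = 4.02×10⁻⁵ s⁻¹
Pressure gradient: |∂P/∂n| = 100 Pa / 524000 m = 1.91×10⁻⁴ Pa/m
Geostrophic balance (pressure-gradient force = Coriolis force):
V_g = (1/(fρ)) |∂P/∂n| = 1.91×10⁻⁴ / (4.02×10⁻⁵ × 1.07) = 4.44 m/s
Converting: 4.44 m/s × 1.944 = 8.63 knots

8.63 knots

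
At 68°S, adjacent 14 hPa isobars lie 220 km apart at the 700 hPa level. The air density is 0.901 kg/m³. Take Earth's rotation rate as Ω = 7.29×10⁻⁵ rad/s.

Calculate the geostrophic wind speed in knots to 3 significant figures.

Coriolis parameter at 68°S:
f = 2Ω sin φ = 2 × 7.29×10⁻⁵ × sin 68° = 1.35×10⁻⁴ s⁻¹
Pressure gradient: |∂P/∂n| = 1400 Pa / 220000 m = 6.36×10⁻³ Pa/m
Geostrophic balance (pressure-gradient force = Coriolis force):
V_g = (1/(fρ)) |∂P/∂n| = 6.36×10⁻³ / (1.35×10⁻⁴ × 0.901) = 52.2 m/s
Converting: 52.2 m/s × 1.944 = 102 knots

102 knots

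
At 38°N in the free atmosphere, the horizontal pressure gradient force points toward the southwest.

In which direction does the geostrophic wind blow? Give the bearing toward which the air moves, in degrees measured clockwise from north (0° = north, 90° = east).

315°

The pressure-gradient force points toward the southwest (bearing 225°).
Geostrophic balance: in the Northern Hemisphere the Coriolis force deflects motion to the right, so the geostrophic wind blows 90° to the right of the pressure-gradient force (low pressure on the left).
Rotating 225° by 90° clockwise gives 315° — the wind blows toward the northwest.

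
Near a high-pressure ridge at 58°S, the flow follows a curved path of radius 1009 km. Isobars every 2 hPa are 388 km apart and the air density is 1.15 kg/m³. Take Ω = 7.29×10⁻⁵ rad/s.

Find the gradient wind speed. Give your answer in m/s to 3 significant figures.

Coriolis parameter at 58°S:
f = 2Ω sin φ = 2 × 7.29×10⁻⁵ × sin 58° = 1.24×10⁻⁴ s⁻¹
Pressure gradient: |∂P/∂n| = 200 Pa / 388000 m = 5.15×10⁻⁴ Pa/m
Geostrophic speed: V_g = |∂P/∂n|/(fρ) = 5.15×10⁻⁴/(1.24×10⁻⁴ × 1.15) = 3.63 m/s
Around a high, pressure-gradient force acts outward with centrifugal, so Coriolis balances both:
fV = (1/ρ)|∂P/∂n| + V²/R  →  V² − fR·V + fR·V_g = 0
With fR = 1.24×10⁻⁴ × 1009×10³ m = 125 m/s:
V = [fR − √((fR)² − 4 fR V_g)]/2 = [125 − √(125² − 4×125×3.63)]/2 = 3.74 m/s
Supergeostrophic (V > V_g = 3.63 m/s), as expected around a high.

3.74 m/s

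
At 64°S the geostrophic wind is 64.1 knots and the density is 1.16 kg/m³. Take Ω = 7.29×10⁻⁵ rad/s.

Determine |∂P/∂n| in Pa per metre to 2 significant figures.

Coriolis parameter at 64°S:
f = 2Ω sin φ = 2 × 7.29×10⁻⁵ × sin 64° = 1.31×10⁻⁴ s⁻¹
Wind speed in SI: 64.1 knots = 33.0 m/s
Geostrophic balance rearranged: |∂P/∂n| = f ρ V_g
|∂P/∂n| = 1.31×10⁻⁴ × 1.16 × 33.0 = 5.01×10⁻³ Pa/m

5.0×10⁻³ Pa/m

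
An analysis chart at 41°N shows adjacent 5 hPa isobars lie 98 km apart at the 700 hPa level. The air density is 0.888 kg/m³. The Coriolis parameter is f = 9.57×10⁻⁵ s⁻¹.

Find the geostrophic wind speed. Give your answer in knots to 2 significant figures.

Pressure gradient: |∂P/∂n| = 500 Pa / 98000 m = 5.10×10⁻³ Pa/m
Geostrophic balance (pressure-gradient force = Coriolis force):
V_g = (1/(fρ)) |∂P/∂n| = 5.10×10⁻³ / (9.57×10⁻⁵ × 0.888) = 60.0 m/s
Converting: 60.0 m/s × 1.944 = 120 knots

120 knots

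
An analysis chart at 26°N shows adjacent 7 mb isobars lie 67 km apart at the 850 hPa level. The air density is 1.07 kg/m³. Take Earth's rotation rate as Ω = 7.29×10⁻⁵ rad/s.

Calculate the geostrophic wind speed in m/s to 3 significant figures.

153 m/s

Coriolis parameter at 26°N:
f = 2Ω sin φ = 2 × 7.29×10⁻⁵ × sin 26° = 6.39×10⁻⁵ s⁻¹
Pressure gradient: |∂P/∂n| = 700 Pa / 67000 m = 1.04×10⁻² Pa/m
Geostrophic balance (pressure-gradient force = Coriolis force):
V_g = (1/(fρ)) |∂P/∂n| = 1.04×10⁻² / (6.39×10⁻⁵ × 1.07) = 153 m/s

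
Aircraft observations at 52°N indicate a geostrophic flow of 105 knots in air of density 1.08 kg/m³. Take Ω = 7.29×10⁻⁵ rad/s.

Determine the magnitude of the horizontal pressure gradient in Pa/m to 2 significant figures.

6.7×10⁻³ Pa/m

Coriolis parameter at 52°N:
f = 2Ω sin φ = 2 × 7.29×10⁻⁵ × sin 52° = 1.15×10⁻⁴ s⁻¹
Wind speed in SI: 105 knots = 54.0 m/s
Geostrophic balance rearranged: |∂P/∂n| = f ρ V_g
|∂P/∂n| = 1.15×10⁻⁴ × 1.08 × 54.0 = 6.70×10⁻³ Pa/m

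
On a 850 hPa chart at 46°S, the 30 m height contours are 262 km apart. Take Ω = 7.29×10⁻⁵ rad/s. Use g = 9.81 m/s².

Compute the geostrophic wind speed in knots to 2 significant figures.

21 knots

Coriolis parameter at 46°S:
f = 2Ω sin φ = 2 × 7.29×10⁻⁵ × sin 46° = 1.05×10⁻⁴ s⁻¹
Height gradient: |∂Z/∂n| = 30 m / 262000 m = 1.15×10⁻⁴
On a pressure surface, geostrophic balance gives V_g = (g/f)|∂Z/∂n|:
V_g = 9.81 × 1.15×10⁻⁴ / 1.05×10⁻⁴ = 10.7 m/s
Converting: 10.7 m/s × 1.944 = 21 knots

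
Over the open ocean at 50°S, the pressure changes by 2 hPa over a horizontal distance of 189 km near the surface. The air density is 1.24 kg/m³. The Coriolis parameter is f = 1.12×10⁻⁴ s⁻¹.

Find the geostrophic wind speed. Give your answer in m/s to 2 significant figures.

7.6 m/s

Pressure gradient: |∂P/∂n| = 200 Pa / 189000 m = 1.06×10⁻³ Pa/m
Geostrophic balance (pressure-gradient force = Coriolis force):
V_g = (1/(fρ)) |∂P/∂n| = 1.06×10⁻³ / (1.12×10⁻⁴ × 1.24) = 7.62 m/s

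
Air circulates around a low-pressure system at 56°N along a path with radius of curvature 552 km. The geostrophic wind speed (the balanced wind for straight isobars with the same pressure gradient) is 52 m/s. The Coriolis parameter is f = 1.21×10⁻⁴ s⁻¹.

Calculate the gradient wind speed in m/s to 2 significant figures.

34 m/s

Around a low, centrifugal force acts outward with Coriolis, so pressure-gradient force balances both:
(1/ρ)|∂P/∂n| = fV + V²/R  →  V² + fR·V − fR·V_g = 0
With fR = 1.21×10⁻⁴ × 552×10³ m = 66.8 m/s:
V = [−fR + √((fR)² + 4 fR V_g)]/2 = [−66.8 + √(66.8² + 4×66.8×52)]/2 = 34.3 m/s
Subgeostrophic (V < V_g = 52 m/s), as expected around a low.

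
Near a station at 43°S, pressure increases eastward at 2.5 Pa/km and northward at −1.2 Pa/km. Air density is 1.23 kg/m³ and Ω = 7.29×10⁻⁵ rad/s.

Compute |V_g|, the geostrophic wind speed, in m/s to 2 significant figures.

23 m/s

Coriolis parameter at 43°S:
f = 2Ω sin φ = 2 × 7.29×10⁻⁵ × sin 43° = 9.94×10⁻⁵ s⁻¹
In the Southern Hemisphere f is negative: f = −9.94×10⁻⁵ s⁻¹.
Component geostrophic relations (x east, y north):
u_g = −(1/(fρ)) ∂P/∂y,  v_g = (1/(fρ)) ∂P/∂x
u_g = −(−1.2×10⁻³)/(−9.94×10⁻⁵ × 1.23) = −9.81 m/s;  v_g = (2.5×10⁻³)/(−9.94×10⁻⁵ × 1.23) = −20.4 m/s
|V_g| = √(u_g² + v_g²) = 22.7 m/s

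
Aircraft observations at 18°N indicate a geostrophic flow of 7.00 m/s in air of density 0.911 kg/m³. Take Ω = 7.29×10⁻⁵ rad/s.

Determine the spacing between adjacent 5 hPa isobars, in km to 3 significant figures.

Coriolis parameter at 18°N:
f = 2Ω sin φ = 2 × 7.29×10⁻⁵ × sin 18° = 4.51×10⁻⁵ s⁻¹
Geostrophic balance rearranged: |∂P/∂n| = f ρ V_g
|∂P/∂n| = 4.51×10⁻⁵ × 0.911 × 7.00 = 2.87×10⁻⁴ Pa/m
Isobar spacing: Δn = ΔP/|∂P/∂n| = 500 Pa / 2.87×10⁻⁴ Pa/m = 1740258 m ≈ 1740 km

1740 km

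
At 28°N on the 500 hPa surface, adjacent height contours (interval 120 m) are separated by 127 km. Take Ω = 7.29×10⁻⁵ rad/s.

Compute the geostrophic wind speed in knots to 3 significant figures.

Coriolis parameter at 28°N:
f = 2Ω sin φ = 2 × 7.29×10⁻⁵ × sin 28° = 6.84×10⁻⁵ s⁻¹
Height gradient: |∂Z/∂n| = 120 m / 127000 m = 9.45×10⁻⁴
On a pressure surface, geostrophic balance gives V_g = (g/f)|∂Z/∂n|:
V_g = 9.81 × 9.45×10⁻⁴ / 6.84×10⁻⁵ = 135 m/s
Converting: 135 m/s × 1.944 = 263 knots

263 knots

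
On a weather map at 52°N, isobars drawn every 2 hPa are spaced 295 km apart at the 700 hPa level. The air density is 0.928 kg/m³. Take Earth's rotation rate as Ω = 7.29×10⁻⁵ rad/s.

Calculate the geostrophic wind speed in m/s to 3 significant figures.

6.36 m/s

Coriolis parameter at 52°N:
f = 2Ω sin φ = 2 × 7.29×10⁻⁵ × sin 52° = 1.15×10⁻⁴ s⁻¹
Pressure gradient: |∂P/∂n| = 200 Pa / 295000 m = 6.78×10⁻⁴ Pa/m
Geostrophic balance (pressure-gradient force = Coriolis force):
V_g = (1/(fρ)) |∂P/∂n| = 6.78×10⁻⁴ / (1.15×10⁻⁴ × 0.928) = 6.36 m/s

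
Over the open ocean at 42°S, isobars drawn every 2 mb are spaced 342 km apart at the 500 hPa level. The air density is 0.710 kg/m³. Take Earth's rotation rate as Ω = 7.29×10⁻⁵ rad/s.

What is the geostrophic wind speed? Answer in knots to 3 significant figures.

Coriolis parameter at 42°S:
f = 2Ω sin φ = 2 × 7.29×10⁻⁵ × sin 42° = 9.76×10⁻⁵ s⁻¹
Pressure gradient: |∂P/∂n| = 200 Pa / 342000 m = 5.85×10⁻⁴ Pa/m
Geostrophic balance (pressure-gradient force = Coriolis force):
V_g = (1/(fρ)) |∂P/∂n| = 5.85×10⁻⁴ / (9.76×10⁻⁵ × 0.710) = 8.44 m/s
Converting: 8.44 m/s × 1.944 = 16.4 knots

16.4 knots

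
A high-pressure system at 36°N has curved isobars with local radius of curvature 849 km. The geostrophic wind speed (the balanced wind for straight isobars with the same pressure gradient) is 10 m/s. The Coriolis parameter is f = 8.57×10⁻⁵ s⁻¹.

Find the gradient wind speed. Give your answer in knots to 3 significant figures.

23.3 knots

Around a high, pressure-gradient force acts outward with centrifugal, so Coriolis balances both:
fV = (1/ρ)|∂P/∂n| + V²/R  →  V² − fR·V + fR·V_g = 0
With fR = 8.57×10⁻⁵ × 849×10³ m = 72.8 m/s:
V = [fR − √((fR)² − 4 fR V_g)]/2 = [72.8 − √(72.8² − 4×72.8×10)]/2 = 12 m/s
Supergeostrophic (V > V_g = 10 m/s), as expected around a high.
Converting: 12 m/s × 1.944 = 23.3 knots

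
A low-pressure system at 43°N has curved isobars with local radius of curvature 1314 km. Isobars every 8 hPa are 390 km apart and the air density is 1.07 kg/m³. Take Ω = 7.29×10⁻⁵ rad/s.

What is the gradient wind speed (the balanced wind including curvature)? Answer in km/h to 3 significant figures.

61.4 km/h

Coriolis parameter at 43°N:
f = 2Ω sin φ = 2 × 7.29×10⁻⁵ × sin 43° = 9.94×10⁻⁵ s⁻¹
Pressure gradient: |∂P/∂n| = 800 Pa / 390000 m = 2.05×10⁻³ Pa/m
Geostrophic speed: V_g = |∂P/∂n|/(fρ) = 2.05×10⁻³/(9.94×10⁻⁵ × 1.07) = 19.3 m/s
Around a low, centrifugal force acts outward with Coriolis, so pressure-gradient force balances both:
(1/ρ)|∂P/∂n| = fV + V²/R  →  V² + fR·V − fR·V_g = 0
With fR = 9.94×10⁻⁵ × 1314×10³ m = 131 m/s:
V = [−fR + √((fR)² + 4 fR V_g)]/2 = [−131 + √(131² + 4×131×19.3)]/2 = 17.1 m/s
Subgeostrophic (V < V_g = 19.3 m/s), as expected around a low.
Converting: 17.1 m/s × 3.6 = 61.4 km/h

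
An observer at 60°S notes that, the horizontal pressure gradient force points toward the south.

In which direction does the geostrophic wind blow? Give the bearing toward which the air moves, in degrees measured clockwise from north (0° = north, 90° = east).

090°

The pressure-gradient force points toward the south (bearing 180°).
Geostrophic balance: in the Southern Hemisphere the Coriolis force deflects motion to the left, so the geostrophic wind blows 90° to the left of the pressure-gradient force (low pressure on the right).
Rotating 180° by 90° counterclockwise gives 090° — the wind blows toward the east.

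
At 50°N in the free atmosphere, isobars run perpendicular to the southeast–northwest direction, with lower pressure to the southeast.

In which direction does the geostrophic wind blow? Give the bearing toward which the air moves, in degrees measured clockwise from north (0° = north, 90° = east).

The pressure-gradient force points toward the southeast (bearing 135°).
Geostrophic balance: in the Northern Hemisphere the Coriolis force deflects motion to the right, so the geostrophic wind blows 90° to the right of the pressure-gradient force (low pressure on the left).
Rotating 135° by 90° clockwise gives 225° — the wind blows toward the southwest.

225°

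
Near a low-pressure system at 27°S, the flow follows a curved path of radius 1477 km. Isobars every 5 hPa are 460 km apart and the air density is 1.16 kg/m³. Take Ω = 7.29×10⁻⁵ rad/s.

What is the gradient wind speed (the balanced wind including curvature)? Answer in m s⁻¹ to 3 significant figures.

12.5 m s⁻¹

Coriolis parameter at 27°S:
f = 2Ω sin φ = 2 × 7.29×10⁻⁵ × sin 27° = 6.62×10⁻⁵ s⁻¹
Pressure gradient: |∂P/∂n| = 500 Pa / 460000 m = 1.09×10⁻³ Pa/m
Geostrophic speed: V_g = |∂P/∂n|/(fρ) = 1.09×10⁻³/(6.62×10⁻⁵ × 1.16) = 14.2 m/s
Around a low, centrifugal force acts outward with Coriolis, so pressure-gradient force balances both:
(1/ρ)|∂P/∂n| = fV + V²/R  →  V² + fR·V − fR·V_g = 0
With fR = 6.62×10⁻⁵ × 1477×10³ m = 97.8 m/s:
V = [−fR + √((fR)² + 4 fR V_g)]/2 = [−97.8 + √(97.8² + 4×97.8×14.2)]/2 = 12.5 m/s
Subgeostrophic (V < V_g = 14.2 m/s), as expected around a low.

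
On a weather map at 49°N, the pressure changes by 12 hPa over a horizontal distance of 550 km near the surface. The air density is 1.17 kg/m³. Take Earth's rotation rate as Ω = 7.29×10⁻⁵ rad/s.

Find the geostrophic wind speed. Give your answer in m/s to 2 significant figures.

Coriolis parameter at 49°N:
f = 2Ω sin φ = 2 × 7.29×10⁻⁵ × sin 49° = 1.10×10⁻⁴ s⁻¹
Pressure gradient: |∂P/∂n| = 1200 Pa / 550000 m = 2.18×10⁻³ Pa/m
Geostrophic balance (pressure-gradient force = Coriolis force):
V_g = (1/(fρ)) |∂P/∂n| = 2.18×10⁻³ / (1.10×10⁻⁴ × 1.17) = 16.9 m/s

17 m/s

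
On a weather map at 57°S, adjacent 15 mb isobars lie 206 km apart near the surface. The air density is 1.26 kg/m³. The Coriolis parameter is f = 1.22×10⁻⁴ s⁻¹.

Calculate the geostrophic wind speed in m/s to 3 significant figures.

47.4 m/s

Pressure gradient: |∂P/∂n| = 1500 Pa / 206000 m = 7.28×10⁻³ Pa/m
Geostrophic balance (pressure-gradient force = Coriolis force):
V_g = (1/(fρ)) |∂P/∂n| = 7.28×10⁻³ / (1.22×10⁻⁴ × 1.26) = 47.4 m/s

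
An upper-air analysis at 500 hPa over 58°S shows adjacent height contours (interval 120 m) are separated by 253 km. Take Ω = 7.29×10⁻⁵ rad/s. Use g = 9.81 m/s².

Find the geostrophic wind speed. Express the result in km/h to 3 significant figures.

Coriolis parameter at 58°S:
f = 2Ω sin φ = 2 × 7.29×10⁻⁵ × sin 58° = 1.24×10⁻⁴ s⁻¹
Height gradient: |∂Z/∂n| = 120 m / 253000 m = 4.74×10⁻⁴
On a pressure surface, geostrophic balance gives V_g = (g/f)|∂Z/∂n|:
V_g = 9.81 × 4.74×10⁻⁴ / 1.24×10⁻⁴ = 37.6 m/s
Converting: 37.6 m/s × 3.6 = 135 km/h

135 km/h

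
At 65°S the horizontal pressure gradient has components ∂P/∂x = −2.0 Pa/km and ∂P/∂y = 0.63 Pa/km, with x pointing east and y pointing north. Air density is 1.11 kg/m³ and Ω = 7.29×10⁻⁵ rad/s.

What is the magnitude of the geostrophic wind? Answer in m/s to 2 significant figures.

Coriolis parameter at 65°S:
f = 2Ω sin φ = 2 × 7.29×10⁻⁵ × sin 65° = 1.32×10⁻⁴ s⁻¹
In the Southern Hemisphere f is negative: f = −1.32×10⁻⁴ s⁻¹.
Component geostrophic relations (x east, y north):
u_g = −(1/(fρ)) ∂P/∂y,  v_g = (1/(fρ)) ∂P/∂x
u_g = −(0.63×10⁻³)/(−1.32×10⁻⁴ × 1.11) = 4.30 m/s;  v_g = (−2.0×10⁻³)/(−1.32×10⁻⁴ × 1.11) = 13.6 m/s
|V_g| = √(u_g² + v_g²) = 14.3 m/s

14 m/s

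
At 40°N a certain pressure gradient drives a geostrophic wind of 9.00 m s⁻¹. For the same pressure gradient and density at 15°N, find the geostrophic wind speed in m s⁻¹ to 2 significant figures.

With the same pressure gradient and density, V_g ∝ 1/f ∝ 1/sin φ.
V₂ = V₁ · sin φ₁ / sin φ₂ = 9.00 × sin 40° / sin 15°
V₂ = 9.00 × 0.6428/0.2588 = 22 m s⁻¹

22 m s⁻¹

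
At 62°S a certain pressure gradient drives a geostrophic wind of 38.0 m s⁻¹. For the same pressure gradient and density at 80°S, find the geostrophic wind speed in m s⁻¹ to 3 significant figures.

34.1 m s⁻¹

With the same pressure gradient and density, V_g ∝ 1/f ∝ 1/sin φ.
V₂ = V₁ · sin φ₁ / sin φ₂ = 38.0 × sin 62° / sin 80°
V₂ = 38.0 × 0.8829/0.9848 = 34.1 m s⁻¹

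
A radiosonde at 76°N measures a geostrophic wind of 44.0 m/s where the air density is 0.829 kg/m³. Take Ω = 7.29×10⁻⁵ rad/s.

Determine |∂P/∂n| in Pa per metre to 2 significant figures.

Coriolis parameter at 76°N:
f = 2Ω sin φ = 2 × 7.29×10⁻⁵ × sin 76° = 1.41×10⁻⁴ s⁻¹
Geostrophic balance rearranged: |∂P/∂n| = f ρ V_g
|∂P/∂n| = 1.41×10⁻⁴ × 0.829 × 44.0 = 5.16×10⁻³ Pa/m

5.2×10⁻³ Pa/m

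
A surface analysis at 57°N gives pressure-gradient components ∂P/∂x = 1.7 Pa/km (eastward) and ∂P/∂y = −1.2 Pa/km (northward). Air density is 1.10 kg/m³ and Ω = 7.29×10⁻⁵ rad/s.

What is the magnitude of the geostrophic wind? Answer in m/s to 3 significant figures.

Coriolis parameter at 57°N:
f = 2Ω sin φ = 2 × 7.29×10⁻⁵ × sin 57° = 1.22×10⁻⁴ s⁻¹
Component geostrophic relations (x east, y north):
u_g = −(1/(fρ)) ∂P/∂y,  v_g = (1/(fρ)) ∂P/∂x
u_g = −(−1.2×10⁻³)/(1.22×10⁻⁴ × 1.10) = 8.92 m/s;  v_g = (1.7×10⁻³)/(1.22×10⁻⁴ × 1.10) = 12.6 m/s
|V_g| = √(u_g² + v_g²) = 15.5 m/s

15.5 m/s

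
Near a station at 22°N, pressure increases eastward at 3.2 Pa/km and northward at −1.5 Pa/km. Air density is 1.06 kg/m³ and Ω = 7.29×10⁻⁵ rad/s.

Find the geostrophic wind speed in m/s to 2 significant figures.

61 m/s

Coriolis parameter at 22°N:
f = 2Ω sin φ = 2 × 7.29×10⁻⁵ × sin 22° = 5.46×10⁻⁵ s⁻¹
Component geostrophic relations (x east, y north):
u_g = −(1/(fρ)) ∂P/∂y,  v_g = (1/(fρ)) ∂P/∂x
u_g = −(−1.5×10⁻³)/(5.46×10⁻⁵ × 1.06) = 25.9 m/s;  v_g = (3.2×10⁻³)/(5.46×10⁻⁵ × 1.06) = 55.3 m/s
|V_g| = √(u_g² + v_g²) = 61.0 m/s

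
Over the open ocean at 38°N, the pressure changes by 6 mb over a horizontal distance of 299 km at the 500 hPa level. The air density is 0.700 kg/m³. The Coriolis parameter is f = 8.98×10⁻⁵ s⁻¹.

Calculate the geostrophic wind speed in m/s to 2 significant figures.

32 m/s

Pressure gradient: |∂P/∂n| = 600 Pa / 299000 m = 2.01×10⁻³ Pa/m
Geostrophic balance (pressure-gradient force = Coriolis force):
V_g = (1/(fρ)) |∂P/∂n| = 2.01×10⁻³ / (8.98×10⁻⁵ × 0.700) = 31.9 m/s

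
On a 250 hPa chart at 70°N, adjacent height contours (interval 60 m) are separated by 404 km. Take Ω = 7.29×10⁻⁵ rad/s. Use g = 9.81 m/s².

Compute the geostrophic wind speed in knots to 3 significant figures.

Coriolis parameter at 70°N:
f = 2Ω sin φ = 2 × 7.29×10⁻⁵ × sin 70° = 1.37×10⁻⁴ s⁻¹
Height gradient: |∂Z/∂n| = 60 m / 404000 m = 1.49×10⁻⁴
On a pressure surface, geostrophic balance gives V_g = (g/f)|∂Z/∂n|:
V_g = 9.81 × 1.49×10⁻⁴ / 1.37×10⁻⁴ = 10.6 m/s
Converting: 10.6 m/s × 1.944 = 20.7 knots

20.7 knots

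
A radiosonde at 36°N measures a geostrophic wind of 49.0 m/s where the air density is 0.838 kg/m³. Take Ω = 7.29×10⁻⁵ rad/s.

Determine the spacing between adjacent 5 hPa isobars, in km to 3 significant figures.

Coriolis parameter at 36°N:
f = 2Ω sin φ = 2 × 7.29×10⁻⁵ × sin 36° = 8.57×10⁻⁵ s⁻¹
Geostrophic balance rearranged: |∂P/∂n| = f ρ V_g
|∂P/∂n| = 8.57×10⁻⁵ × 0.838 × 49.0 = 3.52×10⁻³ Pa/m
Isobar spacing: Δn = ΔP/|∂P/∂n| = 500 Pa / 3.52×10⁻³ Pa/m = 142087 m ≈ 142 km

142 km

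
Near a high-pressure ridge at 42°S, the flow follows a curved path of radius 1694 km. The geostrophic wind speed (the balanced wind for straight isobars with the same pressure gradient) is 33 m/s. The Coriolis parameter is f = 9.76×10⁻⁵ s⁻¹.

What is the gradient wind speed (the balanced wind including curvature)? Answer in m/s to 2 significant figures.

Around a high, pressure-gradient force acts outward with centrifugal, so Coriolis balances both:
fV = (1/ρ)|∂P/∂n| + V²/R  →  V² − fR·V + fR·V_g = 0
With fR = 9.76×10⁻⁵ × 1694×10³ m = 165 m/s:
V = [fR − √((fR)² − 4 fR V_g)]/2 = [165 − √(165² − 4×165×33)]/2 = 45.5 m/s
Supergeostrophic (V > V_g = 33 m/s), as expected around a high.

46 m/s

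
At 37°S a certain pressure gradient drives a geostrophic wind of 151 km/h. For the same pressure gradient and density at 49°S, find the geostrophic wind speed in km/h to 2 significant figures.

120 km/h

With the same pressure gradient and density, V_g ∝ 1/f ∝ 1/sin φ.
V₂ = V₁ · sin φ₁ / sin φ₂ = 151 × sin 37° / sin 49°
V₂ = 151 × 0.6018/0.7547 = 120 km/h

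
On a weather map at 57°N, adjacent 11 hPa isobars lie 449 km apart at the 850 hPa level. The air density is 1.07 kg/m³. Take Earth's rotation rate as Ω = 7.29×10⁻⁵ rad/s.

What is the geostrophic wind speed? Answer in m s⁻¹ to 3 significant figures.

Coriolis parameter at 57°N:
f = 2Ω sin φ = 2 × 7.29×10⁻⁵ × sin 57° = 1.22×10⁻⁴ s⁻¹
Pressure gradient: |∂P/∂n| = 1100 Pa / 449000 m = 2.45×10⁻³ Pa/m
Geostrophic balance (pressure-gradient force = Coriolis force):
V_g = (1/(fρ)) |∂P/∂n| = 2.45×10⁻³ / (1.22×10⁻⁴ × 1.07) = 18.7 m/s

18.7 m s⁻¹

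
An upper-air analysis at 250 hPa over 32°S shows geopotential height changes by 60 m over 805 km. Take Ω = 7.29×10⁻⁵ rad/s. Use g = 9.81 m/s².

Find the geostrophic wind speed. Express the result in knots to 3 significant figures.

Coriolis parameter at 32°S:
f = 2Ω sin φ = 2 × 7.29×10⁻⁵ × sin 32° = 7.73×10⁻⁵ s⁻¹
Height gradient: |∂Z/∂n| = 60 m / 805000 m = 7.45×10⁻⁵
On a pressure surface, geostrophic balance gives V_g = (g/f)|∂Z/∂n|:
V_g = 9.81 × 7.45×10⁻⁵ / 7.73×10⁻⁵ = 9.46 m/s
Converting: 9.46 m/s × 1.944 = 18.4 knots

18.4 knots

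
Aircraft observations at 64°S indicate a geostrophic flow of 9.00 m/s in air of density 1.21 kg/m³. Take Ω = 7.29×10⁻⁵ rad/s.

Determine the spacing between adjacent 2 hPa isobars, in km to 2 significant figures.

Coriolis parameter at 64°S:
f = 2Ω sin φ = 2 × 7.29×10⁻⁵ × sin 64° = 1.31×10⁻⁴ s⁻¹
Geostrophic balance rearranged: |∂P/∂n| = f ρ V_g
|∂P/∂n| = 1.31×10⁻⁴ × 1.21 × 9.00 = 1.43×10⁻³ Pa/m
Isobar spacing: Δn = ΔP/|∂P/∂n| = 200 Pa / 1.43×10⁻³ Pa/m = 140147 m ≈ 140 km

140 km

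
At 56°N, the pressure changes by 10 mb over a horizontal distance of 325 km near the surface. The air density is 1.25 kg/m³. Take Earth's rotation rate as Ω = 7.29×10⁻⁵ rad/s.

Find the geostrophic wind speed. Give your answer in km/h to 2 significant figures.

73 km/h

Coriolis parameter at 56°N:
f = 2Ω sin φ = 2 × 7.29×10⁻⁵ × sin 56° = 1.21×10⁻⁴ s⁻¹
Pressure gradient: |∂P/∂n| = 1000 Pa / 325000 m = 3.08×10⁻³ Pa/m
Geostrophic balance (pressure-gradient force = Coriolis force):
V_g = (1/(fρ)) |∂P/∂n| = 3.08×10⁻³ / (1.21×10⁻⁴ × 1.25) = 20.4 m/s
Converting: 20.4 m/s × 3.6 = 73 km/h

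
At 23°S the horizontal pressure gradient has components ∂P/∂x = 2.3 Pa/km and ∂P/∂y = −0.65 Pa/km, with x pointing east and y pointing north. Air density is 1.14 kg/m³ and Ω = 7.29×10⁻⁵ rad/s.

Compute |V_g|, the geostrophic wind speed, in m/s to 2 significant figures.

Coriolis parameter at 23°S:
f = 2Ω sin φ = 2 × 7.29×10⁻⁵ × sin 23° = 5.70×10⁻⁵ s⁻¹
In the Southern Hemisphere f is negative: f = −5.70×10⁻⁵ s⁻¹.
Component geostrophic relations (x east, y north):
u_g = −(1/(fρ)) ∂P/∂y,  v_g = (1/(fρ)) ∂P/∂x
u_g = −(−0.65×10⁻³)/(−5.70×10⁻⁵ × 1.14) = −10.0 m/s;  v_g = (2.3×10⁻³)/(−5.70×10⁻⁵ × 1.14) = −35.4 m/s
|V_g| = √(u_g² + v_g²) = 36.8 m/s

37 m/s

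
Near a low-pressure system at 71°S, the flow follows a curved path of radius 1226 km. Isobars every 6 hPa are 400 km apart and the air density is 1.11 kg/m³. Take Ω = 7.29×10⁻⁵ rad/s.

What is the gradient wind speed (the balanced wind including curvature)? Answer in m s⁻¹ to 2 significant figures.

9.3 m s⁻¹

Coriolis parameter at 71°S:
f = 2Ω sin φ = 2 × 7.29×10⁻⁵ × sin 71° = 1.38×10⁻⁴ s⁻¹
Pressure gradient: |∂P/∂n| = 600 Pa / 400000 m = 1.50×10⁻³ Pa/m
Geostrophic speed: V_g = |∂P/∂n|/(fρ) = 1.50×10⁻³/(1.38×10⁻⁴ × 1.11) = 9.80 m/s
Around a low, centrifugal force acts outward with Coriolis, so pressure-gradient force balances both:
(1/ρ)|∂P/∂n| = fV + V²/R  →  V² + fR·V − fR·V_g = 0
With fR = 1.38×10⁻⁴ × 1226×10³ m = 169 m/s:
V = [−fR + √((fR)² + 4 fR V_g)]/2 = [−169 + √(169² + 4×169×9.8)]/2 = 9.29 m/s
Subgeostrophic (V < V_g = 9.8 m/s), as expected around a low.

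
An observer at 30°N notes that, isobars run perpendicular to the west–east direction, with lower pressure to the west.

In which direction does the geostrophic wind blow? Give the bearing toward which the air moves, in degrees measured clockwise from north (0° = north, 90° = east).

000°

The pressure-gradient force points toward the west (bearing 270°).
Geostrophic balance: in the Northern Hemisphere the Coriolis force deflects motion to the right, so the geostrophic wind blows 90° to the right of the pressure-gradient force (low pressure on the left).
Rotating 270° by 90° clockwise gives 000° — the wind blows toward the north.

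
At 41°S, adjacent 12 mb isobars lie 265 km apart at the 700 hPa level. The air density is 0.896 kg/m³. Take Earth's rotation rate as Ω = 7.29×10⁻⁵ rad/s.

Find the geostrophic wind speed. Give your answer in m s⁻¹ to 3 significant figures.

52.8 m s⁻¹

Coriolis parameter at 41°S:
f = 2Ω sin φ = 2 × 7.29×10⁻⁵ × sin 41° = 9.57×10⁻⁵ s⁻¹
Pressure gradient: |∂P/∂n| = 1200 Pa / 265000 m = 4.53×10⁻³ Pa/m
Geostrophic balance (pressure-gradient force = Coriolis force):
V_g = (1/(fρ)) |∂P/∂n| = 4.53×10⁻³ / (9.57×10⁻⁵ × 0.896) = 52.8 m/s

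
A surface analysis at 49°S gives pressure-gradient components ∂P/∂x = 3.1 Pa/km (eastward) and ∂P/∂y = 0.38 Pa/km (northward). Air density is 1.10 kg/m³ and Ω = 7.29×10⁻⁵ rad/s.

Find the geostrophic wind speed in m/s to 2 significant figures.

26 m/s

Coriolis parameter at 49°S:
f = 2Ω sin φ = 2 × 7.29×10⁻⁵ × sin 49° = 1.10×10⁻⁴ s⁻¹
In the Southern Hemisphere f is negative: f = −1.10×10⁻⁴ s⁻¹.
Component geostrophic relations (x east, y north):
u_g = −(1/(fρ)) ∂P/∂y,  v_g = (1/(fρ)) ∂P/∂x
u_g = −(0.38×10⁻³)/(−1.10×10⁻⁴ × 1.10) = 3.14 m/s;  v_g = (3.1×10⁻³)/(−1.10×10⁻⁴ × 1.10) = −25.6 m/s
|V_g| = √(u_g² + v_g²) = 25.8 m/s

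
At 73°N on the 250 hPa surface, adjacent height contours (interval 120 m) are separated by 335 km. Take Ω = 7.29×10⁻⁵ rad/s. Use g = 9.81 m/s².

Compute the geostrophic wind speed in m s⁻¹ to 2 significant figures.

25 m s⁻¹

Coriolis parameter at 73°N:
f = 2Ω sin φ = 2 × 7.29×10⁻⁵ × sin 73° = 1.39×10⁻⁴ s⁻¹
Height gradient: |∂Z/∂n| = 120 m / 335000 m = 3.58×10⁻⁴
On a pressure surface, geostrophic balance gives V_g = (g/f)|∂Z/∂n|:
V_g = 9.81 × 3.58×10⁻⁴ / 1.39×10⁻⁴ = 25.2 m/s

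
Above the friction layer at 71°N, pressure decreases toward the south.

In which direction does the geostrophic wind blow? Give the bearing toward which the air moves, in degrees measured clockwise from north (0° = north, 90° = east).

The pressure-gradient force points toward the south (bearing 180°).
Geostrophic balance: in the Northern Hemisphere the Coriolis force deflects motion to the right, so the geostrophic wind blows 90° to the right of the pressure-gradient force (low pressure on the left).
Rotating 180° by 90° clockwise gives 270° — the wind blows toward the west.

270°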